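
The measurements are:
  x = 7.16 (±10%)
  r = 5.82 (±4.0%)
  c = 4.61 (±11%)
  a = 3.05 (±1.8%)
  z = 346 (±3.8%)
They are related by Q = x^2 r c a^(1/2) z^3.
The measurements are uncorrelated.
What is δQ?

Each factor contributes (exponent × relative error)² to (δQ/Q)²:
  (2·δx/x)² = (2×0.100)² = 0.0400;  (1·δr/r)² = (1×0.0400)² = 0.00160;  (1·δc/c)² = (1×0.110)² = 0.0121;  (½·δa/a)² = (0.5×0.0180)² = 8.1e-05;  (3·δz/z)² = (3×0.0380)² = 0.0130
δQ/Q = √(0.0668) = 0.258
Q = 9.95e+10, so δQ = 0.258 × 9.95e+10 = 2.57e+10.

2.57e+10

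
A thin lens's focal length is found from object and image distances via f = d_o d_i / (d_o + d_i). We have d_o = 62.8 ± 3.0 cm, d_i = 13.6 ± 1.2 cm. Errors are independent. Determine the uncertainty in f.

0.816 cm

∂f/∂d_o = (d_i/(d_o+d_i))² = 0.0317;  ∂f/∂d_i = (d_o/(d_o+d_i))² = 0.676
δf = √((∂f/∂d_o · δd_o)² + (∂f/∂d_i · δd_i)²) = √(0.00904 + 0.657) = 0.816 cm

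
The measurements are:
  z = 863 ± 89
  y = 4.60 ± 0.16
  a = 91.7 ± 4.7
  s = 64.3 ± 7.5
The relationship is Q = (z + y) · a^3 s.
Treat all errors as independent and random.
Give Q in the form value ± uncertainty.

(4.30 ± 0.940) × 10^10

Let u = z + y = 868. δu = √(δz² + δy²) = √(7920 + 0.0256) = 89.0, so δu/u = 0.103.
Q is then a monomial in u, a, s:
δQ/Q = √((δu/u)² + (3·δa/a)² + (1·δs/s)²) = √(0.0105 + 0.0236 + 0.0136) = 0.219
Q = 4.3e+10, so δQ = 0.219 × 4.3e+10 = 9.4e+09.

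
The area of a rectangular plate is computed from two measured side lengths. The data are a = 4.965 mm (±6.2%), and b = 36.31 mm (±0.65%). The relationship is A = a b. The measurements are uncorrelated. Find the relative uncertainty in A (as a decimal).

0.0623

A is a product of powers, so relative uncertainties combine in quadrature:
  (1·δa/a)² = (1×0.0620)² = 0.00384;  (1·δb/b)² = (1×0.00650)² = 4.23e-05
δA/A = √(0.00389) = 0.0623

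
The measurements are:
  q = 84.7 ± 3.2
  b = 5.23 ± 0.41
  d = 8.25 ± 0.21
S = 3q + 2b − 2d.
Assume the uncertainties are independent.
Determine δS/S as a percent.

For a sum/difference, combine absolute errors in quadrature:
  (3·δq)² = 92.2;  (2·δb)² = 0.672;  (2·δd)² = 0.176
δS = √(93.0) = 9.64
S = 248, so δS/S = 9.64/248 = 0.0389.

3.89%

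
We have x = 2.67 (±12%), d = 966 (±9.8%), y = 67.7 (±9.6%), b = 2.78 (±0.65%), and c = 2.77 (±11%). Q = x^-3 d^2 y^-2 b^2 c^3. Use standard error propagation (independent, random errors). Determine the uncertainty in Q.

Q is a product of powers, so relative uncertainties combine in quadrature:
  (-3·δx/x)² = (-3×0.120)² = 0.130;  (2·δd/d)² = (2×0.0980)² = 0.0384;  (-2·δy/y)² = (-2×0.0960)² = 0.0369;  (2·δb/b)² = (2×0.00650)² = 0.000169;  (3·δc/c)² = (3×0.110)² = 0.109
δQ/Q = √(0.314) = 0.560
Q = 1760, so δQ = 0.560 × 1760 = 984.

984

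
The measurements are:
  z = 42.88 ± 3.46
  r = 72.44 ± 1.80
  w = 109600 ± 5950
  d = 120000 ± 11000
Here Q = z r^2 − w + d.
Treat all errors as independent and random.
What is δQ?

Let p = z·r^2 = 225000. δp/p = √((1·δz/z)² + (2·δr/r)²) = √(0.00651 + 0.00247) = 0.0948, so δp = 21300.
Q = p − w + d: δQ = √(δp² + δw² + δd²) = √(4.55e+08 + 3.54e+07 + 1.21e+08) = 24700

24700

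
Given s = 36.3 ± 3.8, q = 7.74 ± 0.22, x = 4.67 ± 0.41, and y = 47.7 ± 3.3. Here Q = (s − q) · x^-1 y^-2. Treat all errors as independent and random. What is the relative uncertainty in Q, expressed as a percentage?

21.1%

Let u = s − q = 28.6. δu = √(δs² + δq²) = √(14.4 + 0.0484) = 3.81, so δu/u = 0.133.
Q is then a monomial in u, x, y:
δQ/Q = √((δu/u)² + (-1·δx/x)² + (-2·δy/y)²) = √(0.0178 + 0.00771 + 0.0191) = 0.211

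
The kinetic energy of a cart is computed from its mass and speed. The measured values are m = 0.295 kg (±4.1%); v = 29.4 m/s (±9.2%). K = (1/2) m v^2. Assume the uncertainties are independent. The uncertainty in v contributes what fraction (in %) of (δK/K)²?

(δK/K)² = (1·δm/m)² + (2·δv/v)²
  m term: (1×0.0410)² = 0.00168
  v term: (2×0.0920)² = 0.0339
Total = 0.0355. Share from v = 0.0339/0.0355 = 0.953.

95.3%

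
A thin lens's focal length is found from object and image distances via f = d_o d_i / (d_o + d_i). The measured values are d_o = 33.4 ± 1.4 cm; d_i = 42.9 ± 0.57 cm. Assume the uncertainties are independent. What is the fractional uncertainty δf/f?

∂f/∂d_o = (d_i/(d_o+d_i))² = 0.316;  ∂f/∂d_i = (d_o/(d_o+d_i))² = 0.192
δf = √((∂f/∂d_o · δd_o)² + (∂f/∂d_i · δd_i)²) = √(0.196 + 0.0119) = 0.456 cm
f = 18.8 cm, so δf/f = 0.456/18.8 = 0.0243.

0.0243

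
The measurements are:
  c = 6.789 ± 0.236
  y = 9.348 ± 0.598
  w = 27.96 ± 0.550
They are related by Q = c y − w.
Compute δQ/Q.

Let p = c·y = 63.46. δp/p = √((1·δc/c)² + (1·δy/y)²) = √(0.00121 + 0.00409) = 0.0728, so δp = 4.62.
Q = p − w: δQ = √(δp² + δw²) = √(21.3 + 0.303) = 4.65
Q = 35.50, so δQ/Q = 4.65/35.50 = 0.131.

0.131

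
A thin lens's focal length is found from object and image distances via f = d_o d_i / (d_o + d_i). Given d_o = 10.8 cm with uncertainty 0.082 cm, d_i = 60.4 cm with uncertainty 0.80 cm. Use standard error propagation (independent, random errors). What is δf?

0.0618 cm

∂f/∂d_o = (d_i/(d_o+d_i))² = 0.720;  ∂f/∂d_i = (d_o/(d_o+d_i))² = 0.0230
δf = √((∂f/∂d_o · δd_o)² + (∂f/∂d_i · δd_i)²) = √(0.00348 + 0.000339) = 0.0618 cm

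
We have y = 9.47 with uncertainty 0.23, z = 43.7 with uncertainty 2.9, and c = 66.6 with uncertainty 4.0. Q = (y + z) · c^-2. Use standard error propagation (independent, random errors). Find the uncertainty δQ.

0.00158

Let u = y + z = 53.2. δu = √(δy² + δz²) = √(0.0529 + 8.41) = 2.91, so δu/u = 0.0547.
Q is then a monomial in u, c:
δQ/Q = √((δu/u)² + (-2·δc/c)²) = √(0.00299 + 0.0144) = 0.132
Q = 0.0120, so δQ = 0.132 × 0.0120 = 0.00158.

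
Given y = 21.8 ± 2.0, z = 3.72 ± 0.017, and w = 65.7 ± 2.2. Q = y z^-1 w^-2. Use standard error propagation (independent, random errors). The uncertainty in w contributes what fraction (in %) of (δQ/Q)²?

34.7%

(δQ/Q)² = (1·δy/y)² + (-1·δz/z)² + (-2·δw/w)²
  y term: (1×0.0917)² = 0.00842
  z term: (-1×0.00457)² = 2.09e-05
  w term: (-2×0.0335)² = 0.00449
Total = 0.0129. Share from w = 0.00449/0.0129 = 0.347.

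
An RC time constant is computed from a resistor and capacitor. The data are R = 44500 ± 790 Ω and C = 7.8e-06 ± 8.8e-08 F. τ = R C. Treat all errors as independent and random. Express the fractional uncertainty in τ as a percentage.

2.10%

Each factor contributes (exponent × relative error)² to (δτ/τ)²:
  (1·δR/R)² = (1×0.0178)² = 0.000315;  (1·δC/C)² = (1×0.0113)² = 0.000127
δτ/τ = √(0.000442) = 0.0210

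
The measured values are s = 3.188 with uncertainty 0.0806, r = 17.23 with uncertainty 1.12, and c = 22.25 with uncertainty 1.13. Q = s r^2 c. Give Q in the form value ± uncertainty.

21060 ± 2990

Products/powers → add relative errors in quadrature, weighted by exponent:
  (1·δs/s)² = (1×0.0253)² = 0.000639;  (2·δr/r)² = (2×0.0650)² = 0.0169;  (1·δc/c)² = (1×0.0508)² = 0.00258
δQ/Q = √(0.0201) = 0.142
Q = 21060, so δQ = 0.142 × 21060 = 2990.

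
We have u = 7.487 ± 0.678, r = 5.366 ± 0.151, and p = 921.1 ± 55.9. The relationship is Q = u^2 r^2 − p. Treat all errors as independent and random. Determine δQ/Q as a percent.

Let w = u^2·r^2 = 1614. δw/w = √((2·δu/u)² + (2·δr/r)²) = √(0.0328 + 0.00317) = 0.190, so δw = 306.
Q = w − p: δQ = √(δw² + δp²) = √(93700 + 3120) = 311
Q = 693.0, so δQ/Q = 311/693.0 = 0.449.

44.9%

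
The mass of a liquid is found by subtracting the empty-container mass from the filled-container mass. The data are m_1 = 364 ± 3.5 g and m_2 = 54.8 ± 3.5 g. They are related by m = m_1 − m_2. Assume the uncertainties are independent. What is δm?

m is a linear combination, so absolute uncertainties add in quadrature:
  (δm_1)² = 12.2;  (δm_2)² = 12.2
δm = √(24.5) = 4.95 g

4.95 g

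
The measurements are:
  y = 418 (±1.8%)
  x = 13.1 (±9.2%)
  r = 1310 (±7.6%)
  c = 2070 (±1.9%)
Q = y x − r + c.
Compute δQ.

524

Let p = y·x = 5480. δp/p = √((1·δy/y)² + (1·δx/x)²) = √(0.000324 + 0.00846) = 0.0937, so δp = 513.
Q = p − r + c: δQ = √(δp² + δr² + δc²) = √(2.64e+05 + 9910 + 1550) = 524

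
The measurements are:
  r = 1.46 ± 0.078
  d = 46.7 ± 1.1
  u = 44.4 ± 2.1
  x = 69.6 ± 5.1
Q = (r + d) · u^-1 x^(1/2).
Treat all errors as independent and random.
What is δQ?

0.580

Let w = r + d = 48.2. δw = √(δr² + δd²) = √(0.00608 + 1.21) = 1.10, so δw/w = 0.0229.
Q is then a monomial in w, u, x:
δQ/Q = √((δw/w)² + (-1·δu/u)² + (½·δx/x)²) = √(0.000524 + 0.00224 + 0.00134) = 0.0641
Q = 9.05, so δQ = 0.0641 × 9.05 = 0.580.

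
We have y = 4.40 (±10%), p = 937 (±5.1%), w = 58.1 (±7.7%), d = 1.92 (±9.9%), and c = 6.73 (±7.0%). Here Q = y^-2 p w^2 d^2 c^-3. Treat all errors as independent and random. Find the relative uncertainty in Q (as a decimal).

Q is a product of powers, so relative uncertainties combine in quadrature:
  (-2·δy/y)² = (-2×0.100)² = 0.0400;  (1·δp/p)² = (1×0.0510)² = 0.00260;  (2·δw/w)² = (2×0.0770)² = 0.0237;  (2·δd/d)² = (2×0.0990)² = 0.0392;  (-3·δc/c)² = (-3×0.0700)² = 0.0441
δQ/Q = √(0.150) = 0.387

0.387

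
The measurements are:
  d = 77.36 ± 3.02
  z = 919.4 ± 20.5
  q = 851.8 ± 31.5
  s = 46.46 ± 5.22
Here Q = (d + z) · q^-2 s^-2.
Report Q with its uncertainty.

(6.364 ± 1.51) × 10^-7

Let u = d + z = 996.8. δu = √(δd² + δz²) = √(9.12 + 420) = 20.7, so δu/u = 0.0208.
Q is then a monomial in u, q, s:
δQ/Q = √((δu/u)² + (-2·δq/q)² + (-2·δs/s)²) = √(0.000432 + 0.00547 + 0.0505) = 0.237
Q = 6.364e-07, so δQ = 0.237 × 6.364e-07 = 1.51e-07.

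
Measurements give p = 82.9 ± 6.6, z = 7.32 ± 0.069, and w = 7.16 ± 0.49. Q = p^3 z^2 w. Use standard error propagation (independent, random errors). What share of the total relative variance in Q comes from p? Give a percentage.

(δQ/Q)² = (3·δp/p)² + (2·δz/z)² + (1·δw/w)²
  p term: (3×0.0796)² = 0.0570
  z term: (2×0.00943)² = 0.000355
  w term: (1×0.0684)² = 0.00468
Total = 0.0621. Share from p = 0.0570/0.0621 = 0.919.

91.9%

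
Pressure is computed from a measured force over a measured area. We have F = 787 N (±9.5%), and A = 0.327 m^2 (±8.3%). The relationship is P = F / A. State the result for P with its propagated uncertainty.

2410 ± 304 Pa

P is a product of powers, so relative uncertainties combine in quadrature:
  (1·δF/F)² = (1×0.0950)² = 0.00903;  (-1·δA/A)² = (-1×0.0830)² = 0.00689
δP/P = √(0.0159) = 0.126
P = 2410 Pa, so δP = 0.126 × 2410 = 304 Pa.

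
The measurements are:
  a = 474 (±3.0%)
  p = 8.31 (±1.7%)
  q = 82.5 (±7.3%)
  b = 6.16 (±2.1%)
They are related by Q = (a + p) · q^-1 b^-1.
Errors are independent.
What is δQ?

0.0773

Let u = a + p = 482. δu = √(δa² + δp²) = √(202 + 0.0200) = 14.2, so δu/u = 0.0295.
Q is then a monomial in u, q, b:
δQ/Q = √((δu/u)² + (-1·δq/q)² + (-1·δb/b)²) = √(0.000869 + 0.00533 + 0.000441) = 0.0815
Q = 0.949, so δQ = 0.0815 × 0.949 = 0.0773.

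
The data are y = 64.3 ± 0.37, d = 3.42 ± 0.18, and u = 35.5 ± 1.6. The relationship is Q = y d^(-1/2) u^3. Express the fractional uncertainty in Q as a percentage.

13.8%

Each factor contributes (exponent × relative error)² to (δQ/Q)²:
  (1·δy/y)² = (1×0.00575)² = 3.31e-05;  (−½·δd/d)² = (-0.5×0.0526)² = 0.000693;  (3·δu/u)² = (3×0.0451)² = 0.0183
δQ/Q = √(0.0190) = 0.138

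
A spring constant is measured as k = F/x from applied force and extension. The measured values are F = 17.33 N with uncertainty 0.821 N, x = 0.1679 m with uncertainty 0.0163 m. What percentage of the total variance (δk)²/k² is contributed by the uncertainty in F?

19.2%

(δk/k)² = (1·δF/F)² + (-1·δx/x)²
  F term: (1×0.0474)² = 0.00224
  x term: (-1×0.0971)² = 0.00942
Total = 0.0117. Share from F = 0.00224/0.0117 = 0.192.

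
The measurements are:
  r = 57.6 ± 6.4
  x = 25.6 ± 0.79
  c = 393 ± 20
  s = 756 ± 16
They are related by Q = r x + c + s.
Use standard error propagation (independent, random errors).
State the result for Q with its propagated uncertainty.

Let p = r·x = 1470. δp/p = √((1·δr/r)² + (1·δx/x)²) = √(0.0123 + 0.000952) = 0.115, so δp = 170.
Q = p + c + s: δQ = √(δp² + δc² + δs²) = √(28900 + 400 + 256) = 172
Q = 2620.

2620 ± 172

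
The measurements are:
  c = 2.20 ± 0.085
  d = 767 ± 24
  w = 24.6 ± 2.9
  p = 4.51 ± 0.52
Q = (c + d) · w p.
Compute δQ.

Let u = c + d = 769. δu = √(δc² + δd²) = √(0.00723 + 576) = 24.0, so δu/u = 0.0312.
Q is then a monomial in u, w, p:
δQ/Q = √((δu/u)² + (1·δw/w)² + (1·δp/p)²) = √(0.000974 + 0.0139 + 0.0133) = 0.168
Q = 85300, so δQ = 0.168 × 85300 = 14300.

14300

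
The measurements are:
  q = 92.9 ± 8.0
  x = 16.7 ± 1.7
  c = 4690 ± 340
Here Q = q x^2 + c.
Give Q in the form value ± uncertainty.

30600 ± 5740

Let p = q·x^2 = 25900. δp/p = √((1·δq/q)² + (2·δx/x)²) = √(0.00742 + 0.0415) = 0.221, so δp = 5730.
Q = p + c: δQ = √(δp² + δc²) = √(3.28e+07 + 1.16e+05) = 5740
Q = 30600.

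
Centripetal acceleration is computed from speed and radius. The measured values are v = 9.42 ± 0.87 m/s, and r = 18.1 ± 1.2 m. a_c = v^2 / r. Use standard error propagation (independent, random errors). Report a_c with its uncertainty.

4.90 ± 0.962 m/s^2

Products/powers → add relative errors in quadrature, weighted by exponent:
  (2·δv/v)² = (2×0.0924)² = 0.0341;  (-1·δr/r)² = (-1×0.0663)² = 0.00440
δa_c/a_c = √(0.0385) = 0.196
a_c = 4.90 m/s^2, so δa_c = 0.196 × 4.90 = 0.962 m/s^2.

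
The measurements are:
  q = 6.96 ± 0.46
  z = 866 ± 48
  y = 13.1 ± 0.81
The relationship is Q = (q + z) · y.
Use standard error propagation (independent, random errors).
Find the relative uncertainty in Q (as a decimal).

Let u = q + z = 873. δu = √(δq² + δz²) = √(0.212 + 2300) = 48.0, so δu/u = 0.0550.
Q is then a monomial in u, y:
δQ/Q = √((δu/u)² + (1·δy/y)²) = √(0.00302 + 0.00382) = 0.0827

0.0827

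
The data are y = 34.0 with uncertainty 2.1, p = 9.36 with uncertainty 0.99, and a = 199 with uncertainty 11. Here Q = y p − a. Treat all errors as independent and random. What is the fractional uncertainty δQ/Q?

0.340

Let w = y·p = 318. δw/w = √((1·δy/y)² + (1·δp/p)²) = √(0.00381 + 0.0112) = 0.122, so δw = 39.0.
Q = w − a: δQ = √(δw² + δa²) = √(1520 + 121) = 40.5
Q = 119, so δQ/Q = 40.5/119 = 0.340.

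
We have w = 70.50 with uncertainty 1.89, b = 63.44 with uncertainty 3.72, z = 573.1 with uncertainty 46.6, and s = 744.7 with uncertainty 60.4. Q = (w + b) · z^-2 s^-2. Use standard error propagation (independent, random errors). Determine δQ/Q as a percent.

Let u = w + b = 133.9. δu = √(δw² + δb²) = √(3.57 + 13.8) = 4.17, so δu/u = 0.0312.
Q is then a monomial in u, z, s:
δQ/Q = √((δu/u)² + (-2·δz/z)² + (-2·δs/s)²) = √(0.000970 + 0.0264 + 0.0263) = 0.232

23.2%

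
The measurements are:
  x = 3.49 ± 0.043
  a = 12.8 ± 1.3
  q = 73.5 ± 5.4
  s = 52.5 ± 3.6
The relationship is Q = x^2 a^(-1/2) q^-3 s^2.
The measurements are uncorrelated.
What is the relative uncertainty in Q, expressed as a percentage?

Products/powers → add relative errors in quadrature, weighted by exponent:
  (2·δx/x)² = (2×0.0123)² = 0.000607;  (−½·δa/a)² = (-0.5×0.102)² = 0.00258;  (-3·δq/q)² = (-3×0.0735)² = 0.0486;  (2·δs/s)² = (2×0.0686)² = 0.0188
δQ/Q = √(0.0706) = 0.266

26.6%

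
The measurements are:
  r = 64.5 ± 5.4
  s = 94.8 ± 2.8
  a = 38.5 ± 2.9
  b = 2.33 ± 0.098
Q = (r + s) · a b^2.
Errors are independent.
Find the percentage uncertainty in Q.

11.9%

Let u = r + s = 159. δu = √(δr² + δs²) = √(29.2 + 7.84) = 6.08, so δu/u = 0.0382.
Q is then a monomial in u, a, b:
δQ/Q = √((δu/u)² + (1·δa/a)² + (2·δb/b)²) = √(0.00146 + 0.00567 + 0.00708) = 0.119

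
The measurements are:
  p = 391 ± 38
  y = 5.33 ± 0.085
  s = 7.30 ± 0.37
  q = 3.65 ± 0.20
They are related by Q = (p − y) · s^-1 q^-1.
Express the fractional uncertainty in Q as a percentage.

Let u = p − y = 386. δu = √(δp² + δy²) = √(1440 + 0.00723) = 38.0, so δu/u = 0.0985.
Q is then a monomial in u, s, q:
δQ/Q = √((δu/u)² + (-1·δs/s)² + (-1·δq/q)²) = √(0.00971 + 0.00257 + 0.00300) = 0.124

12.4%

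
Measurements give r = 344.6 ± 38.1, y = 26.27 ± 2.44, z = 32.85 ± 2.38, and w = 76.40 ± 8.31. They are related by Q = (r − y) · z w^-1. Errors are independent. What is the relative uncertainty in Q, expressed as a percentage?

Let u = r − y = 318.3. δu = √(δr² + δy²) = √(1450 + 5.95) = 38.2, so δu/u = 0.120.
Q is then a monomial in u, z, w:
δQ/Q = √((δu/u)² + (1·δz/z)² + (-1·δw/w)²) = √(0.0144 + 0.00525 + 0.0118) = 0.177

17.7%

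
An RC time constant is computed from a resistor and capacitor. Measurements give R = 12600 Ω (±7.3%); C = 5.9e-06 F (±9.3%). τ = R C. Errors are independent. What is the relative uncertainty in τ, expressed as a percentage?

For a monomial τ ∝ R, C, fractional errors add in quadrature:
  (1·δR/R)² = (1×0.0730)² = 0.00533;  (1·δC/C)² = (1×0.0930)² = 0.00865
δτ/τ = √(0.0140) = 0.118

11.8%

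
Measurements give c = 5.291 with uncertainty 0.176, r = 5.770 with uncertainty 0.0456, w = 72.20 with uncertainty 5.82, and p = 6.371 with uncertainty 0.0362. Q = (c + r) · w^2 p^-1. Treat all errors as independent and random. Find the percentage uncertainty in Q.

16.2%

Let u = c + r = 11.06. δu = √(δc² + δr²) = √(0.0310 + 0.00208) = 0.182, so δu/u = 0.0164.
Q is then a monomial in u, w, p:
δQ/Q = √((δu/u)² + (2·δw/w)² + (-1·δp/p)²) = √(0.000270 + 0.0260 + 3.23e-05) = 0.162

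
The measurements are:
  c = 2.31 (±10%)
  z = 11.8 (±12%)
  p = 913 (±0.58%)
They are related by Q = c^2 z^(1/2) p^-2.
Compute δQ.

4.6e-06

Each factor contributes (exponent × relative error)² to (δQ/Q)²:
  (2·δc/c)² = (2×0.100)² = 0.0400;  (½·δz/z)² = (0.5×0.120)² = 0.00360;  (-2·δp/p)² = (-2×0.00580)² = 0.000135
δQ/Q = √(0.0437) = 0.209
Q = 2.2e-05, so δQ = 0.209 × 2.2e-05 = 4.6e-06.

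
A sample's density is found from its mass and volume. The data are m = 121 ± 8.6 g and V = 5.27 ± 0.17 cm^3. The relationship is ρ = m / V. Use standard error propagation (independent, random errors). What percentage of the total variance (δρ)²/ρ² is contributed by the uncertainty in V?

17.1%

(δρ/ρ)² = (1·δm/m)² + (-1·δV/V)²
  m term: (1×0.0711)² = 0.00505
  V term: (-1×0.0323)² = 0.00104
Total = 0.00609. Share from V = 0.00104/0.00609 = 0.171.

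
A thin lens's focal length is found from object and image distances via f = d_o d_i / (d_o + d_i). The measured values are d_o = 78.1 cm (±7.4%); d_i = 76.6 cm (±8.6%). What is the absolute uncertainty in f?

2.20 cm

∂f/∂d_o = (d_i/(d_o+d_i))² = 0.245;  ∂f/∂d_i = (d_o/(d_o+d_i))² = 0.255
δf = √((∂f/∂d_o · δd_o)² + (∂f/∂d_i · δd_i)²) = √(2.01 + 2.82) = 2.20 cm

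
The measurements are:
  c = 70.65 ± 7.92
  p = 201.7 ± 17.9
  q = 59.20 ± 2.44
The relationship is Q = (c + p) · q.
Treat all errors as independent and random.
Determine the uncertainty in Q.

Let u = c + p = 272.4. δu = √(δc² + δp²) = √(62.7 + 320) = 19.6, so δu/u = 0.0719.
Q is then a monomial in u, q:
δQ/Q = √((δu/u)² + (1·δq/q)²) = √(0.00517 + 0.00170) = 0.0828
Q = 16120, so δQ = 0.0828 × 16120 = 1340.

1340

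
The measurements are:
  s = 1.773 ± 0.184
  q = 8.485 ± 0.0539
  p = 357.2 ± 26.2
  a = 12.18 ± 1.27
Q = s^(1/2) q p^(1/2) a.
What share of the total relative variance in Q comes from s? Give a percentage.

(δQ/Q)² = (½·δs/s)² + (1·δq/q)² + (½·δp/p)² + (1·δa/a)²
  s term: (0.5×0.104)² = 0.00269
  q term: (1×0.00635)² = 4.04e-05
  p term: (0.5×0.0733)² = 0.00134
  a term: (1×0.104)² = 0.0109
Total = 0.0149. Share from s = 0.00269/0.0149 = 0.180.

18.0%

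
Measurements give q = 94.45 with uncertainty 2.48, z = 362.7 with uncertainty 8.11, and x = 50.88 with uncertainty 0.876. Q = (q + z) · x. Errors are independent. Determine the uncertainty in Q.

Let u = q + z = 457.1. δu = √(δq² + δz²) = √(6.15 + 65.8) = 8.48, so δu/u = 0.0186.
Q is then a monomial in u, x:
δQ/Q = √((δu/u)² + (1·δx/x)²) = √(0.000344 + 0.000296) = 0.0253
Q = 23260, so δQ = 0.0253 × 23260 = 589.

589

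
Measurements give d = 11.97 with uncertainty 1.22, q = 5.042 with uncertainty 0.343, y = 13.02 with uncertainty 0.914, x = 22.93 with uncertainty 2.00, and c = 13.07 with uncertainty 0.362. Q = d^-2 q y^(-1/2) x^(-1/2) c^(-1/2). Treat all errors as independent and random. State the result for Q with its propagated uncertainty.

0.0005633 ± 0.000125

Products/powers → add relative errors in quadrature, weighted by exponent:
  (-2·δd/d)² = (-2×0.102)² = 0.0416;  (1·δq/q)² = (1×0.0680)² = 0.00463;  (−½·δy/y)² = (-0.5×0.0702)² = 0.00123;  (−½·δx/x)² = (-0.5×0.0872)² = 0.00190;  (−½·δc/c)² = (-0.5×0.0277)² = 0.000192
δQ/Q = √(0.0495) = 0.222
Q = 0.0005633, so δQ = 0.222 × 0.0005633 = 0.000125.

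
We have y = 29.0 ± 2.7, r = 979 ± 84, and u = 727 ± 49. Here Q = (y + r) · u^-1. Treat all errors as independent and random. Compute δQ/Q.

Let w = y + r = 1010. δw = √(δy² + δr²) = √(7.29 + 7060) = 84.0, so δw/w = 0.0834.
Q is then a monomial in w, u:
δQ/Q = √((δw/w)² + (-1·δu/u)²) = √(0.00695 + 0.00454) = 0.107

0.107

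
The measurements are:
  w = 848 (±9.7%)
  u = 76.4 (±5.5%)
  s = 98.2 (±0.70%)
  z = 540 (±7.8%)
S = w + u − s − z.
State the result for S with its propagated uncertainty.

286 ± 92.5

Sums and differences: (δS)² = Σ (cᵢ δxᵢ)².
  (δw)² = 6770;  (δu)² = 17.7;  (δs)² = 0.473;  (δz)² = 1770
δS = √(8560) = 92.5
S = 286.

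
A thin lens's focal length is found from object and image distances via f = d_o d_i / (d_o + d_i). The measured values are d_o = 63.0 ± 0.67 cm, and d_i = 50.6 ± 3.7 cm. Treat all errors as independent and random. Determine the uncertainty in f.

1.15 cm

∂f/∂d_o = (d_i/(d_o+d_i))² = 0.198;  ∂f/∂d_i = (d_o/(d_o+d_i))² = 0.308
δf = √((∂f/∂d_o · δd_o)² + (∂f/∂d_i · δd_i)²) = √(0.0177 + 1.29) = 1.15 cm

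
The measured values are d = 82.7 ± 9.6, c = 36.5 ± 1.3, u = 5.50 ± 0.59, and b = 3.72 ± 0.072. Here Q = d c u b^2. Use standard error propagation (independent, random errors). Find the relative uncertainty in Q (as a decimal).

For a monomial Q ∝ d, c, u, b^2, fractional errors add in quadrature:
  (1·δd/d)² = (1×0.116)² = 0.0135;  (1·δc/c)² = (1×0.0356)² = 0.00127;  (1·δu/u)² = (1×0.107)² = 0.0115;  (2·δb/b)² = (2×0.0194)² = 0.00150
δQ/Q = √(0.0277) = 0.167

0.167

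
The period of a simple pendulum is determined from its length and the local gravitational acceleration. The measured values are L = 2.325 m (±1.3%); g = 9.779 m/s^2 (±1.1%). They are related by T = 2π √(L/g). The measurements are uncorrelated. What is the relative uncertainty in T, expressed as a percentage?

Since T is a product/quotient, work with relative uncertainties:
  (½·δL/L)² = (0.5×0.0130)² = 4.23e-05;  (−½·δg/g)² = (-0.5×0.0110)² = 3.03e-05
δT/T = √(7.25e-05) = 0.00851

0.851%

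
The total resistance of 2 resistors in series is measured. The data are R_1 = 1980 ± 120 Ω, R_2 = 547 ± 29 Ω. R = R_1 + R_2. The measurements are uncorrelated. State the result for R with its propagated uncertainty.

Each term contributes (cᵢ δxᵢ)² to (δR)²:
  (δR_1)² = 14400;  (δR_2)² = 841
δR = √(15200) = 123 Ω
R = 2530 Ω.

2530 ± 123 Ω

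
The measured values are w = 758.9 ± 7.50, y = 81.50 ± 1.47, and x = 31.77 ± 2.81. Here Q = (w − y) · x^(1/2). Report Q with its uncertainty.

Let u = w − y = 677.4. δu = √(δw² + δy²) = √(56.2 + 2.16) = 7.64, so δu/u = 0.0113.
Q is then a monomial in u, x:
δQ/Q = √((δu/u)² + (½·δx/x)²) = √(0.000127 + 0.00196) = 0.0456
Q = 3818, so δQ = 0.0456 × 3818 = 174.

3818 ± 174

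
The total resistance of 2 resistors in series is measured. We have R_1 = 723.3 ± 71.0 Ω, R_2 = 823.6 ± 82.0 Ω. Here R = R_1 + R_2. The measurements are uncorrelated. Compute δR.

108 Ω

For a sum/difference, combine absolute errors in quadrature:
  (δR_1)² = 5040;  (δR_2)² = 6720
δR = √(11800) = 108 Ω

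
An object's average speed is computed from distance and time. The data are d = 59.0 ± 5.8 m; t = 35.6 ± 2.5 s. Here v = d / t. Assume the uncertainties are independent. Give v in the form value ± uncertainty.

1.66 ± 0.200 m/s

Products/powers → add relative errors in quadrature, weighted by exponent:
  (1·δd/d)² = (1×0.0983)² = 0.00966;  (-1·δt/t)² = (-1×0.0702)² = 0.00493
δv/v = √(0.0146) = 0.121
v = 1.66 m/s, so δv = 0.121 × 1.66 = 0.200 m/s.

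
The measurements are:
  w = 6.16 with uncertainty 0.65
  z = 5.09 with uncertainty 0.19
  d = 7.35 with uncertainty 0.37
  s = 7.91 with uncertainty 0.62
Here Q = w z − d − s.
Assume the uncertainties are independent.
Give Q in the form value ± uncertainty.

Let p = w·z = 31.4. δp/p = √((1·δw/w)² + (1·δz/z)²) = √(0.0111 + 0.00139) = 0.112, so δp = 3.51.
Q = p − d − s: δQ = √(δp² + δd² + δs²) = √(12.3 + 0.137 + 0.384) = 3.58
Q = 16.1.

16.1 ± 3.58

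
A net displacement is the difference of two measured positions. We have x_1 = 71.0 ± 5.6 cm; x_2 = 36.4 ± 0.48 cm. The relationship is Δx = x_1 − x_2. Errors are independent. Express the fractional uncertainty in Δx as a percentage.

Each term contributes (cᵢ δxᵢ)² to (δΔx)²:
  (δx_1)² = 31.4;  (δx_2)² = 0.230
δΔx = √(31.6) = 5.62 cm
Δx = 34.6 cm, so δΔx/Δx = 5.62/34.6 = 0.162.

16.2%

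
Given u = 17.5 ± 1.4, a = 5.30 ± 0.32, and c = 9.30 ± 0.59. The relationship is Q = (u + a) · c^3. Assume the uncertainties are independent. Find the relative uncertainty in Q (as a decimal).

0.200

Let w = u + a = 22.8. δw = √(δu² + δa²) = √(1.96 + 0.102) = 1.44, so δw/w = 0.0630.
Q is then a monomial in w, c:
δQ/Q = √((δw/w)² + (3·δc/c)²) = √(0.00397 + 0.0362) = 0.200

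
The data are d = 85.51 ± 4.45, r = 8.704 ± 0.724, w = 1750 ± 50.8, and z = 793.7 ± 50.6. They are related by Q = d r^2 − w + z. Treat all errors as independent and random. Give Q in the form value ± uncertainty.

5522 ± 1130

Let p = d·r^2 = 6478. δp/p = √((1·δd/d)² + (2·δr/r)²) = √(0.00271 + 0.0277) = 0.174, so δp = 1130.
Q = p − w + z: δQ = √(δp² + δw² + δz²) = √(1.28e+06 + 2580 + 2560) = 1130
Q = 5522.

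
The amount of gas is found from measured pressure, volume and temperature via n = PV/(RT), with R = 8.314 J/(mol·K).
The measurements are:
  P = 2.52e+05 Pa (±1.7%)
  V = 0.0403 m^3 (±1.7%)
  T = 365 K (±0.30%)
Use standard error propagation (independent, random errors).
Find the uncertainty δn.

0.0811 mol

Each factor contributes (exponent × relative error)² to (δn/n)²:
  (1·δP/P)² = (1×0.0170)² = 0.000289;  (1·δV/V)² = (1×0.0170)² = 0.000289;  (-1·δT/T)² = (-1×0.00300)² = 9e-06
δn/n = √(0.000587) = 0.0242
n = 3.35 mol, so δn = 0.0242 × 3.35 = 0.0811 mol.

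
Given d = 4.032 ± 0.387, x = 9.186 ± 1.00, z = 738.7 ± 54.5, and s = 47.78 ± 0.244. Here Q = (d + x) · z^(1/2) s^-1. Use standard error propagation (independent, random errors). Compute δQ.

Let u = d + x = 13.22. δu = √(δd² + δx²) = √(0.150 + 1.00) = 1.07, so δu/u = 0.0811.
Q is then a monomial in u, z, s:
δQ/Q = √((δu/u)² + (½·δz/z)² + (-1·δs/s)²) = √(0.00658 + 0.00136 + 2.61e-05) = 0.0893
Q = 7.519, so δQ = 0.0893 × 7.519 = 0.671.

0.671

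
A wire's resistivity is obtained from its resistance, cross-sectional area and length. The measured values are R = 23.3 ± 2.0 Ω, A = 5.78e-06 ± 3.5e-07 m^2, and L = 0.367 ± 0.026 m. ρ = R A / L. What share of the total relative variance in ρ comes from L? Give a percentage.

(δρ/ρ)² = (1·δR/R)² + (1·δA/A)² + (-1·δL/L)²
  R term: (1×0.0858)² = 0.00737
  A term: (1×0.0606)² = 0.00367
  L term: (-1×0.0708)² = 0.00502
Total = 0.0161. Share from L = 0.00502/0.0161 = 0.313.

31.3%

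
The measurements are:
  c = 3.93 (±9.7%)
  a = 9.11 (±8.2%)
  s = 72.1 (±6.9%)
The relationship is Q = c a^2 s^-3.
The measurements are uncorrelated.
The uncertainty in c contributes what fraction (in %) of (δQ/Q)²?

(δQ/Q)² = (1·δc/c)² + (2·δa/a)² + (-3·δs/s)²
  c term: (1×0.0970)² = 0.00941
  a term: (2×0.0820)² = 0.0269
  s term: (-3×0.0690)² = 0.0428
Total = 0.0792. Share from c = 0.00941/0.0792 = 0.119.

11.9%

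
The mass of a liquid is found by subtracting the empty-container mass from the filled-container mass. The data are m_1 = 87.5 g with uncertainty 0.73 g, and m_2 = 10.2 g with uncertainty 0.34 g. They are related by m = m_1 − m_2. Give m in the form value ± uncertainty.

m is a linear combination, so absolute uncertainties add in quadrature:
  (δm_1)² = 0.533;  (δm_2)² = 0.116
δm = √(0.648) = 0.805 g
m = 77.3 g.

77.3 ± 0.805 g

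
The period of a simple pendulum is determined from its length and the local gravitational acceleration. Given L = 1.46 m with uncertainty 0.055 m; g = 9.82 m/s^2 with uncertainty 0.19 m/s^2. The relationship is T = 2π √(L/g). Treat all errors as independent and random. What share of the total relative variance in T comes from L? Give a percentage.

(δT/T)² = (½·δL/L)² + (−½·δg/g)²
  L term: (0.5×0.0377)² = 0.000355
  g term: (-0.5×0.0193)² = 9.36e-05
Total = 0.000448. Share from L = 0.000355/0.000448 = 0.791.

79.1%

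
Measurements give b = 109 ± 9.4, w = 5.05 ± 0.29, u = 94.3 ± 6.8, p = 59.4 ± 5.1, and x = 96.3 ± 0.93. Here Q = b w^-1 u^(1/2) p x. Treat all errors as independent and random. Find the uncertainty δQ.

1.67e+05

Q is a product of powers, so relative uncertainties combine in quadrature:
  (1·δb/b)² = (1×0.0862)² = 0.00744;  (-1·δw/w)² = (-1×0.0574)² = 0.00330;  (½·δu/u)² = (0.5×0.0721)² = 0.00130;  (1·δp/p)² = (1×0.0859)² = 0.00737;  (1·δx/x)² = (1×0.00966)² = 9.33e-05
δQ/Q = √(0.0195) = 0.140
Q = 1.2e+06, so δQ = 0.140 × 1.2e+06 = 1.67e+05.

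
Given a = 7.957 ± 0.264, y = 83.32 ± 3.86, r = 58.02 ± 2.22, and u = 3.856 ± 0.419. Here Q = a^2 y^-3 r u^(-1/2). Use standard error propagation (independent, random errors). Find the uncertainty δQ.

Products/powers → add relative errors in quadrature, weighted by exponent:
  (2·δa/a)² = (2×0.0332)² = 0.00440;  (-3·δy/y)² = (-3×0.0463)² = 0.0193;  (1·δr/r)² = (1×0.0383)² = 0.00146;  (−½·δu/u)² = (-0.5×0.109)² = 0.00295
δQ/Q = √(0.0281) = 0.168
Q = 0.003234, so δQ = 0.168 × 0.003234 = 0.000542.

0.000542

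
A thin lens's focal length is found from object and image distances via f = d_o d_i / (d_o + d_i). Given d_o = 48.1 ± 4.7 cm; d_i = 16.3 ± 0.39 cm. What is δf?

0.371 cm

∂f/∂d_o = (d_i/(d_o+d_i))² = 0.0641;  ∂f/∂d_i = (d_o/(d_o+d_i))² = 0.558
δf = √((∂f/∂d_o · δd_o)² + (∂f/∂d_i · δd_i)²) = √(0.0907 + 0.0473) = 0.371 cm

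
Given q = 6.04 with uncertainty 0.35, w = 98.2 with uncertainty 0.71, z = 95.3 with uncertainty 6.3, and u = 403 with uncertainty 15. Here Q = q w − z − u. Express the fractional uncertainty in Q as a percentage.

Let p = q·w = 593. δp/p = √((1·δq/q)² + (1·δw/w)²) = √(0.00336 + 5.23e-05) = 0.0584, so δp = 34.6.
Q = p − z − u: δQ = √(δp² + δz² + δu²) = √(1200 + 39.7 + 225) = 38.3
Q = 94.8, so δQ/Q = 38.3/94.8 = 0.404.

40.4%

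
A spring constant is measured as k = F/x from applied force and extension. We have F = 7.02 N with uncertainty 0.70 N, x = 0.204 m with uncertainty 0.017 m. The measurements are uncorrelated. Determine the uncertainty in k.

4.47 N/m

Products/powers → add relative errors in quadrature, weighted by exponent:
  (1·δF/F)² = (1×0.0997)² = 0.00994;  (-1·δx/x)² = (-1×0.0833)² = 0.00694
δk/k = √(0.0169) = 0.130
k = 34.4 N/m, so δk = 0.130 × 34.4 = 4.47 N/m.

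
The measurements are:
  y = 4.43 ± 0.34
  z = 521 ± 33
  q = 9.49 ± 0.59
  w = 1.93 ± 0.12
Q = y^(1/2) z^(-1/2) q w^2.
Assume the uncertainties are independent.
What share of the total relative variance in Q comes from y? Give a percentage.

6.75%

(δQ/Q)² = (½·δy/y)² + (−½·δz/z)² + (1·δq/q)² + (2·δw/w)²
  y term: (0.5×0.0767)² = 0.00147
  z term: (-0.5×0.0633)² = 0.00100
  q term: (1×0.0622)² = 0.00387
  w term: (2×0.0622)² = 0.0155
Total = 0.0218. Share from y = 0.00147/0.0218 = 0.0675.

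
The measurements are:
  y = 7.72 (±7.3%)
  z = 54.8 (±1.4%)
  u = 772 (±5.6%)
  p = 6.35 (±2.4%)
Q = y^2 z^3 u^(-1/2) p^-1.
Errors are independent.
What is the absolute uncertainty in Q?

Since Q is a product/quotient, work with relative uncertainties:
  (2·δy/y)² = (2×0.0730)² = 0.0213;  (3·δz/z)² = (3×0.0140)² = 0.00176;  (−½·δu/u)² = (-0.5×0.0560)² = 0.000784;  (-1·δp/p)² = (-1×0.0240)² = 0.000576
δQ/Q = √(0.0244) = 0.156
Q = 55600, so δQ = 0.156 × 55600 = 8690.

8690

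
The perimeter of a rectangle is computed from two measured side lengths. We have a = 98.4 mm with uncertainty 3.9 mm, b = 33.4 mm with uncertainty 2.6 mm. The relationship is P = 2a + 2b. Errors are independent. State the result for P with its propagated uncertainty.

For a sum/difference, combine absolute errors in quadrature:
  (2·δa)² = 60.8;  (2·δb)² = 27.0
δP = √(87.9) = 9.37 mm
P = 264 mm.

264 ± 9.37 mm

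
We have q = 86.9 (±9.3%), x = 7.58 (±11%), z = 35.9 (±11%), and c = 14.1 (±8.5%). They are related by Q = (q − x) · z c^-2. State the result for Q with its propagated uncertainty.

14.3 ± 3.25

Let u = q − x = 79.3. δu = √(δq² + δx²) = √(65.3 + 0.695) = 8.12, so δu/u = 0.102.
Q is then a monomial in u, z, c:
δQ/Q = √((δu/u)² + (1·δz/z)² + (-2·δc/c)²) = √(0.0105 + 0.0121 + 0.0289) = 0.227
Q = 14.3, so δQ = 0.227 × 14.3 = 3.25.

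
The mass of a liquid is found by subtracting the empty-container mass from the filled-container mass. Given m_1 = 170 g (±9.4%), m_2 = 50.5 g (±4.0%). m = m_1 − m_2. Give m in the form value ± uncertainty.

m is a linear combination, so absolute uncertainties add in quadrature:
  (δm_1)² = 255;  (δm_2)² = 4.08
δm = √(259) = 16.1 g
m = 120 g.

120 ± 16.1 g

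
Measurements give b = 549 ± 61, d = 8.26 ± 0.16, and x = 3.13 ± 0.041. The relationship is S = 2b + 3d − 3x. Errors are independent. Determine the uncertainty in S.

S is a linear combination, so absolute uncertainties add in quadrature:
  (2·δb)² = 14900;  (3·δd)² = 0.230;  (3·δx)² = 0.0151
δS = √(14900) = 122

122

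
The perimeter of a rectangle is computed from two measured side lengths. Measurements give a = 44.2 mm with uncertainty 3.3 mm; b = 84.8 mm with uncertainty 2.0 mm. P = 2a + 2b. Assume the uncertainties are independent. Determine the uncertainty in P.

7.72 mm

Sums and differences: (δP)² = Σ (cᵢ δxᵢ)².
  (2·δa)² = 43.6;  (2·δb)² = 16.0
δP = √(59.6) = 7.72 mm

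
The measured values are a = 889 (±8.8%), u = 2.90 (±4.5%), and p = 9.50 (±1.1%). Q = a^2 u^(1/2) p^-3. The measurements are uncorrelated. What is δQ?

For a monomial Q ∝ a^2, u^(1/2), p^-3, fractional errors add in quadrature:
  (2·δa/a)² = (2×0.0880)² = 0.0310;  (½·δu/u)² = (0.5×0.0450)² = 0.000506;  (-3·δp/p)² = (-3×0.0110)² = 0.00109
δQ/Q = √(0.0326) = 0.180
Q = 1570, so δQ = 0.180 × 1570 = 283.

283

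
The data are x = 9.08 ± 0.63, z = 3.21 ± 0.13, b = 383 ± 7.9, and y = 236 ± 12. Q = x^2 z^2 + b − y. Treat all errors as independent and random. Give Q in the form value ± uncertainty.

Let p = x^2·z^2 = 850. δp/p = √((2·δx/x)² + (2·δz/z)²) = √(0.0193 + 0.00656) = 0.161, so δp = 136.
Q = p + b − y: δQ = √(δp² + δb² + δy²) = √(18600 + 62.4 + 144) = 137
Q = 997.

997 ± 137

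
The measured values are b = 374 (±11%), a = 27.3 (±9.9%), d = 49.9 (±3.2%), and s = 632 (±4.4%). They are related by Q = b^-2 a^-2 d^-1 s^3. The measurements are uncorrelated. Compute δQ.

0.0158

Q is a product of powers, so relative uncertainties combine in quadrature:
  (-2·δb/b)² = (-2×0.110)² = 0.0484;  (-2·δa/a)² = (-2×0.0990)² = 0.0392;  (-1·δd/d)² = (-1×0.0320)² = 0.00102;  (3·δs/s)² = (3×0.0440)² = 0.0174
δQ/Q = √(0.106) = 0.326
Q = 0.0485, so δQ = 0.326 × 0.0485 = 0.0158.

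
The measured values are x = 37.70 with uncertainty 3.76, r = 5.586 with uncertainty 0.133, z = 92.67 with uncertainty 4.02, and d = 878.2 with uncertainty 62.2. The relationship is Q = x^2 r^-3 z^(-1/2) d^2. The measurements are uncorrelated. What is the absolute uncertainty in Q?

1.67e+05

For a monomial Q ∝ x^2, r^-3, z^(-1/2), d^2, fractional errors add in quadrature:
  (2·δx/x)² = (2×0.0997)² = 0.0398;  (-3·δr/r)² = (-3×0.0238)² = 0.00510;  (−½·δz/z)² = (-0.5×0.0434)² = 0.000470;  (2·δd/d)² = (2×0.0708)² = 0.0201
δQ/Q = √(0.0654) = 0.256
Q = 653300, so δQ = 0.256 × 653300 = 1.67e+05.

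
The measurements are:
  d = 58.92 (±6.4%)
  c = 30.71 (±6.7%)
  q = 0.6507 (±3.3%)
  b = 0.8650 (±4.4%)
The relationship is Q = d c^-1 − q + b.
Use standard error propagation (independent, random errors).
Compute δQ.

0.183

Let p = d·c^-1 = 1.919. δp/p = √((1·δd/d)² + (-1·δc/c)²) = √(0.00410 + 0.00449) = 0.0927, so δp = 0.178.
Q = p − q + b: δQ = √(δp² + δq² + δb²) = √(0.0316 + 0.000461 + 0.00145) = 0.183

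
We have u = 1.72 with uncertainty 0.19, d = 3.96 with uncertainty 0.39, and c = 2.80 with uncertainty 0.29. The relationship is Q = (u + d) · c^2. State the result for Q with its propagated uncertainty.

Let w = u + d = 5.68. δw = √(δu² + δd²) = √(0.0361 + 0.152) = 0.434, so δw/w = 0.0764.
Q is then a monomial in w, c:
δQ/Q = √((δw/w)² + (2·δc/c)²) = √(0.00583 + 0.0429) = 0.221
Q = 44.5, so δQ = 0.221 × 44.5 = 9.83.

44.5 ± 9.83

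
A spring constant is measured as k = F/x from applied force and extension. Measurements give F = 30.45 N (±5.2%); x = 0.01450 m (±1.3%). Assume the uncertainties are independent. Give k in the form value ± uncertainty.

Relative error in a monomial: (δk/k)² = Σ (nᵢ · δxᵢ/xᵢ)².
  (1·δF/F)² = (1×0.0520)² = 0.00270;  (-1·δx/x)² = (-1×0.0130)² = 0.000169
δk/k = √(0.00287) = 0.0536
k = 2100 N/m, so δk = 0.0536 × 2100 = 113 N/m.

2100 ± 113 N/m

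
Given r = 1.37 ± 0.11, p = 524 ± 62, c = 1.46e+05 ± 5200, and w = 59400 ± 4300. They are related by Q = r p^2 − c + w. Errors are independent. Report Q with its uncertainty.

Let h = r·p^2 = 3.76e+05. δh/h = √((1·δr/r)² + (2·δp/p)²) = √(0.00645 + 0.0560) = 0.250, so δh = 94000.
Q = h − c + w: δQ = √(δh² + δc² + δw²) = √(8.84e+09 + 2.7e+07 + 1.85e+07) = 94200
Q = 2.9e+05.

(2.90 ± 0.942) × 10^5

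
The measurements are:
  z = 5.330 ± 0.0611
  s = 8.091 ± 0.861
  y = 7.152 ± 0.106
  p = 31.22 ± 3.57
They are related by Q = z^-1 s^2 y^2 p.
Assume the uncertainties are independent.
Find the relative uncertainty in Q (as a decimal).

0.244

Since Q is a product/quotient, work with relative uncertainties:
  (-1·δz/z)² = (-1×0.0115)² = 0.000131;  (2·δs/s)² = (2×0.106)² = 0.0453;  (2·δy/y)² = (2×0.0148)² = 0.000879;  (1·δp/p)² = (1×0.114)² = 0.0131
δQ/Q = √(0.0594) = 0.244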